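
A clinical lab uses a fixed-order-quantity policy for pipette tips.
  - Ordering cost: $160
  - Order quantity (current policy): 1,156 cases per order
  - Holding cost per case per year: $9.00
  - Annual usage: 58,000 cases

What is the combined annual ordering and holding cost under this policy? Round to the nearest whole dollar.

$13,230

Orders/yr = 58,000/1,156 = 50.173; ordering cost = 50.173 × $160 = $8,027.68
Average inventory = 1,156/2 = 578; holding cost = 578 × $9 = $5,202.00
Total = $8,027.68 + $5,202.00 = $13,229.68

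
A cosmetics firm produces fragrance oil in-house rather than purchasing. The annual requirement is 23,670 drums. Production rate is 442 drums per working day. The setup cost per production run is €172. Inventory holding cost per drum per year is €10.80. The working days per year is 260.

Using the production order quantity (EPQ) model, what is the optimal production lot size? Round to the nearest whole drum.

d = 23,670/260 = 91.0385 drums/day;  effective holding cost H(1 − d/p) = 10.8·(1 − 91.0385/442) = 8.57553
Q* = √(2DS / H_eff) = √(2·23,670·172 / 8.57553) ≈ 974.42

974 drums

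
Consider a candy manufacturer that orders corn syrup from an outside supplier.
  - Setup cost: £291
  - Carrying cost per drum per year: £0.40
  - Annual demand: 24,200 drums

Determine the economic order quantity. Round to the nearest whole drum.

Q* = √(2·D·S / H) = √(2·24,200·291 / 0.4) = √35,211,000.0 ≈ 5,933.89

5,934 drums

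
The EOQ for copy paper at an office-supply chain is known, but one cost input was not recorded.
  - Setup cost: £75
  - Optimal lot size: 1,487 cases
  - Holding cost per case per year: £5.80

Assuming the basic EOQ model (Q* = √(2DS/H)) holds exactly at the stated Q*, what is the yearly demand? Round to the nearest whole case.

85,499 cases per year

From Q* = √(2DS/H) ⇒ Q*² = 2DS/H.
D = Q²H / (2S) = 1,487² × 5.8 / (2 × 75) = 85,498.53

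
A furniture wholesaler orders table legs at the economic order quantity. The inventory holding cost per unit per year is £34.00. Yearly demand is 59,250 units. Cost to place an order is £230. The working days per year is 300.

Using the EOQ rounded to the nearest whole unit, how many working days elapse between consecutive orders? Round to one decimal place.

4.5 days

Q* = √(2·D·S / H) = √(2·59,250·230 / 34) = √801,617.6 ≈ 895.33 → Q = 895 units
Cycle time = (working days × Q)/D = (300 × 895) / 59,250 = 4.532 days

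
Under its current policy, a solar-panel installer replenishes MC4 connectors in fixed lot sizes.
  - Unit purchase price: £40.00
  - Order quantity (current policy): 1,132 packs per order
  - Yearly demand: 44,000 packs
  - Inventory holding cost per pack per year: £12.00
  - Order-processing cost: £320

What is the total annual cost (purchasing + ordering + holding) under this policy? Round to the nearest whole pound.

Ordering: D/Q × S = 44,000/1,132 × £320 = £12,438.16
Holding:  Q/2 × H = 1,132/2 × £12 = £6,792.00
Purchase cost = D·C = 44,000 × 40 = £1,760,000.00
Total = £12,438.16 + £6,792.00 + £1,760,000.00 = £1,779,230.16

£1,779,230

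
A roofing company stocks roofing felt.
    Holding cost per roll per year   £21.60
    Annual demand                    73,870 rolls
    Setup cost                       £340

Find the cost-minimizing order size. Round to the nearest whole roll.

EOQ = √(2DS/H) = √(2 × 73,870 × 340 / 21.6)
    = √(2,325,537.04) ≈ 1,524.97

1,525 rolls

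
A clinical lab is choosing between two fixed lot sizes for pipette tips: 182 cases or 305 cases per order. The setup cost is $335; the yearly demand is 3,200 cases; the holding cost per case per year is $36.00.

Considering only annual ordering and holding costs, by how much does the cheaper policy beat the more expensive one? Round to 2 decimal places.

$161.36

For each Q, cost = (D/Q)·S + (Q/2)·H.
TC(182) = (3,200/182)×335 + (182/2)×36 = $9,166.11
TC(305) = (3,200/305)×335 + (305/2)×36 = $9,004.75
Cheaper: Q = 305.  Difference = $161.36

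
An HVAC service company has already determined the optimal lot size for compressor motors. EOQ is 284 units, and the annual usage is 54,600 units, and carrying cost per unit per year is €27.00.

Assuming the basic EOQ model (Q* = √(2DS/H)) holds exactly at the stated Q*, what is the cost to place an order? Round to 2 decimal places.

€19.94

EOQ relation: Q² = 2DS/H, so rearrange for the unknown.
S = Q²H / (2D) = 284² × 27 / (2 × 54,600) = 19.9424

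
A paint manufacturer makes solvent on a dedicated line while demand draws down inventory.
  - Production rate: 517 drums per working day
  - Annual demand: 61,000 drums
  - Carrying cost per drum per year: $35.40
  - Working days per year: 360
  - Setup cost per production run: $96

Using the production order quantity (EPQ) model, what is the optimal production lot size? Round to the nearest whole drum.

702 drums

Daily demand d = 61,000/360 = 169.444; p = 517; 1 − d/p = 0.67225
EPQ = √(2DS / (H(1 − d/p)))
    = √(2 × 61,000 × 96 / (35.4 × 0.67225)) ≈ 701.53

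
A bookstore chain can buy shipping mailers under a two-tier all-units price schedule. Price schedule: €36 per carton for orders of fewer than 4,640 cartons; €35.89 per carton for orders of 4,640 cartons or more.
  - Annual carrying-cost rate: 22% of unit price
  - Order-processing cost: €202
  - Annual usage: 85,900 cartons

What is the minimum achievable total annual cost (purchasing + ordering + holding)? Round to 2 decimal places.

€3,105,008.87

H₁ = 22%×€36 = €7.9200;  H₂ = 22%×€35.89 = €7.8958
EOQ₁ = √(2×85,900×202/7.9200) = 2,093.27  (< 4,640, feasible at tier 1)
EOQ₂ = √(2×85,900×202/7.8958) = 2,096.47  (< 4,640 → use Q = 4,640 at tier-2 price)
TC(tier 1 (EOQ₁), Q≈2,093.3) = €3,108,978.68
TC(tier 2, Q≈4,640.0) = €3,105,008.87
Minimum at tier 2: €3,105,008.87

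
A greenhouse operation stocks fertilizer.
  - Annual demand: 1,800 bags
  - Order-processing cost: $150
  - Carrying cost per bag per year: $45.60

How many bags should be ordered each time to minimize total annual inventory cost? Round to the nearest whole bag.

2DS/H = 2·1,800·150/45.6 = 11,842.11
EOQ = √11,842.11 ≈ 108.82

109 bags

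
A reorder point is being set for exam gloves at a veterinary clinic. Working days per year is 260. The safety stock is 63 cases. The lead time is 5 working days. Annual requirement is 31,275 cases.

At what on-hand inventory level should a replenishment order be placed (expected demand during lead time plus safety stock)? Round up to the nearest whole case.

Daily demand d = 31,275 / 260 = 120.288 cases/day
Demand during lead time = 120.288 × 5 = 601.44
Reorder point = 601.44 + 63 = 664.44 → round up

665 cases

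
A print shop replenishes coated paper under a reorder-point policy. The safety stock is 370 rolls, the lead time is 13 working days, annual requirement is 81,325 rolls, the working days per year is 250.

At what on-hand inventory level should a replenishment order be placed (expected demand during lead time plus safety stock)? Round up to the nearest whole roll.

Daily demand d = 81,325 / 250 = 325.300 rolls/day
Demand during lead time = 325.300 × 13 = 4,228.90
Reorder point = 4,228.90 + 370 = 4,598.90 → round up

4,599 rolls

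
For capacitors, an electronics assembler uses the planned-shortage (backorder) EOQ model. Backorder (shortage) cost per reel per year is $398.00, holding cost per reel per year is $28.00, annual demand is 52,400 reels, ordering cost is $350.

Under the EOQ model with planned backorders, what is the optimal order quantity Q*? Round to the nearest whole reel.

Basic EOQ = √(2·52,400·350/28) = 1,144.552
Backorder adjustment √((H+b)/b) = √((28+398)/398) = 1.0346
Q* = 1,144.552 × 1.0346 ≈ 1,184.13

1,184 reels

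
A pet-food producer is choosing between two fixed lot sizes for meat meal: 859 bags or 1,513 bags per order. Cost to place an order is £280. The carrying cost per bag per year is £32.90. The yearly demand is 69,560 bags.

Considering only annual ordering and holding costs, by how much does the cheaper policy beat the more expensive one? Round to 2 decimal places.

£957.46

TC(Q) = (D/Q)S + (Q/2)H
TC(859) = (69,560/859)×280 + (859/2)×32.9 = £36,804.36
TC(1,513) = (69,560/1,513)×280 + (1,513/2)×32.9 = £37,761.82
Lots of 859 are cheaper by £957.46.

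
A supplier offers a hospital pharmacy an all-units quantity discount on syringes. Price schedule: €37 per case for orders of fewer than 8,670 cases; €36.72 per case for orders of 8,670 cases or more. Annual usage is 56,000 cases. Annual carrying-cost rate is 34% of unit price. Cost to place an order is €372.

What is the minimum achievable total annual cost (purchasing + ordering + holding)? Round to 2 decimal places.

€2,094,893.95

H₁ = 34%×€37 = €12.5800;  H₂ = 34%×€36.72 = €12.4848
EOQ₁ = √(2×56,000×372/12.5800) = 1,819.87  (< 8,670, feasible at tier 1)
EOQ₂ = √(2×56,000×372/12.4848) = 1,826.79  (< 8,670 → use Q = 8,670 at tier-2 price)
TC(tier 1 (EOQ₁), Q≈1,819.9) = €2,094,893.95
TC(tier 2, Q≈8,670.0) = €2,112,844.38
Minimum at tier 1 (EOQ₁): €2,094,893.95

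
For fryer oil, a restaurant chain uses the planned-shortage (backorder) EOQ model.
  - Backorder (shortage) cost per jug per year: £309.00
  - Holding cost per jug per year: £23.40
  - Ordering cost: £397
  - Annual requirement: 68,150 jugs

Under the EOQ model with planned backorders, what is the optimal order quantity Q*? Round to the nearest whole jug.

1,577 jugs

Q* = √(2DS/H) · √((H + b)/b)
   = √(2 × 68,150 × 397 / 23.4) · √((23.4 + 309) / 309)
   = 1,520.671 × 1.0372 ≈ 1,577.20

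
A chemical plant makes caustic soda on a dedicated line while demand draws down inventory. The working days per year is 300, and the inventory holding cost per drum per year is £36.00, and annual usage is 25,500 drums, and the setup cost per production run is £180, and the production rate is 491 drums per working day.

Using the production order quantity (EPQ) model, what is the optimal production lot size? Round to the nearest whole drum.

555 drums

d = 25,500/300 = 85.0000 drums/day;  effective holding cost H(1 − d/p) = 36·(1 − 85.0000/491) = 29.76782
Q* = √(2DS / H_eff) = √(2·25,500·180 / 29.76782) ≈ 555.33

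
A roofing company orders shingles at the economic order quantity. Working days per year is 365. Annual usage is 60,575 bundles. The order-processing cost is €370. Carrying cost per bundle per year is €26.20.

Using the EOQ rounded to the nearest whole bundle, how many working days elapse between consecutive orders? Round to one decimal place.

Q* = √(2·D·S / H) = √(2·60,575·370 / 26.2) = √1,710,896.9 ≈ 1,308.01 → Q = 1,308 bundles
Cycle time = (working days × Q)/D = (365 × 1,308) / 60,575 = 7.881 days

7.9 days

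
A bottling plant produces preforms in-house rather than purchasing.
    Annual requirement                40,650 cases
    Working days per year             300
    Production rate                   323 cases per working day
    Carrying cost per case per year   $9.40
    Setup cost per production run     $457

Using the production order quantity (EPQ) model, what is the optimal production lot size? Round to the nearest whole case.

2,609 cases

d = 40,650/300 = 135.5000 cases/day;  effective holding cost H(1 − d/p) = 9.4·(1 − 135.5000/323) = 5.45666
Q* = √(2DS / H_eff) = √(2·40,650·457 / 5.45666) ≈ 2,609.40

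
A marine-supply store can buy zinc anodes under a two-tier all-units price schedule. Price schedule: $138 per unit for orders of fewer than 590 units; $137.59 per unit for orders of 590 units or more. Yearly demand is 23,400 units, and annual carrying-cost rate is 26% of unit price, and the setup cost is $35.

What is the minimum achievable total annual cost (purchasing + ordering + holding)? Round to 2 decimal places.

H₁ = 26%×$138 = $35.8800;  H₂ = 26%×$137.59 = $35.7734
EOQ₁ = √(2×23,400×35/35.8800) = 213.66  (< 590, feasible at tier 1)
EOQ₂ = √(2×23,400×35/35.7734) = 213.98  (< 590 → use Q = 590 at tier-2 price)
TC(tier 1 (EOQ₁), Q≈213.7) = $3,236,866.25
TC(tier 2, Q≈590.0) = $3,231,547.29
Minimum at tier 2: $3,231,547.29

$3,231,547.29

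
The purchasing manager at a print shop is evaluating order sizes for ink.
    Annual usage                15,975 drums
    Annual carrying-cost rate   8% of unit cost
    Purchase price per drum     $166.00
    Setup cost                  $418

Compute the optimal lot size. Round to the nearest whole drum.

Holding cost per drum per year: H = 8% × $166 = $13.2800
Q* = √(2·D·S / H) = √(2·15,975·418 / 13.28) = √1,005,655.1 ≈ 1,002.82

1,003 drums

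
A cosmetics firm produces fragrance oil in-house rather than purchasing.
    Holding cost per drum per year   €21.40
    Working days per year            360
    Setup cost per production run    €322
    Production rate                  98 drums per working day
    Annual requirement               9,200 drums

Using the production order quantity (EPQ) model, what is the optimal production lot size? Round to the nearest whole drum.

612 drums

Daily demand d = 9,200/360 = 25.556; p = 98; 1 − d/p = 0.73923
EPQ = √(2DS / (H(1 − d/p)))
    = √(2 × 9,200 × 322 / (21.4 × 0.73923)) ≈ 611.98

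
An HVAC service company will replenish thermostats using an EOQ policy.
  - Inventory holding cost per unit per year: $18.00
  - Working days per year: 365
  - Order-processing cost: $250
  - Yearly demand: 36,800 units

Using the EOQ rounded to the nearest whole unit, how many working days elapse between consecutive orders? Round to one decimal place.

Optimal lot size Q* = (2 × 36,800 × $250 / $18)^½ ≈ 1,011.05 → Q = 1,011 units
Cycle time = (working days × Q)/D = (365 × 1,011) / 36,800 = 10.028 days

10.0 days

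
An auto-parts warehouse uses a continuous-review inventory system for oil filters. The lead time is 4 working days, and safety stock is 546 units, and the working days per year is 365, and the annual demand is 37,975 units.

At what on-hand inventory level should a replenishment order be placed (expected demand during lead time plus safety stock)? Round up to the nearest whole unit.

963 units

Daily demand d = 37,975 / 365 = 104.041 units/day
Demand during lead time = 104.041 × 4 = 416.16
Reorder point = 416.16 + 546 = 962.16 → round up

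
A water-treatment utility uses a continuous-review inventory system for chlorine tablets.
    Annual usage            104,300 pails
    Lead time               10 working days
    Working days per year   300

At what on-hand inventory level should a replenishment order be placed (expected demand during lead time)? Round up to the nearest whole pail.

Daily demand d = 104,300 / 300 = 347.667 pails/day
Demand during lead time = 347.667 × 10 = 3,476.67
Reorder point = 3,476.67 → round up

3,477 pails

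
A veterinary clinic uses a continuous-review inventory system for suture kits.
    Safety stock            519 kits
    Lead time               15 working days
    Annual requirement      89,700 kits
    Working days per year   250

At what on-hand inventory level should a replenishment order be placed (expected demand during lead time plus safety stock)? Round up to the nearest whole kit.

Daily demand d = 89,700 / 250 = 358.800 kits/day
Demand during lead time = 358.800 × 15 = 5,382.00
Reorder point = 5,382.00 + 519 = 5,901.00 → round up

5,901 kits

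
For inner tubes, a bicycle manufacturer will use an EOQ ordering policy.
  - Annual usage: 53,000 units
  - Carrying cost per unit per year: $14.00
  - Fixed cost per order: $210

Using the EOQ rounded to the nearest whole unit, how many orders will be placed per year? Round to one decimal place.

Optimal lot size Q* = (2 × 53,000 × $210 / $14)^½ ≈ 1,260.95 → Q = 1,261
Orders per year = D/Q = 53,000 / 1,261 = 42.030

42.0 orders per year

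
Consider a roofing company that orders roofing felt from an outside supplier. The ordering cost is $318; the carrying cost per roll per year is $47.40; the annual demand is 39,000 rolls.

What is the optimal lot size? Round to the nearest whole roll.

EOQ = √(2DS/H) = √(2 × 39,000 × 318 / 47.4)
    = √(523,291.14) ≈ 723.39

723 rolls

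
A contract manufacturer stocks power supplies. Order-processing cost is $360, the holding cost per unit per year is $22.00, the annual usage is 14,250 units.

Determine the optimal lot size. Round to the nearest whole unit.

683 units

2DS/H = 2·14,250·360/22 = 466,363.64
EOQ = √466,363.64 ≈ 682.91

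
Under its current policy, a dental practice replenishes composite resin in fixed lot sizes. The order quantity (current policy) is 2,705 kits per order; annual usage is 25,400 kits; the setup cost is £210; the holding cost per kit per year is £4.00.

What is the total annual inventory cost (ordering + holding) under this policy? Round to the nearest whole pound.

£7,382

Annual ordering cost = (D/Q)·S = (25,400/2,705) × 210 = £1,971.90
Annual holding cost  = (Q/2)·H = (2,705/2) × 4 = £5,410.00
Total = £1,971.90 + £5,410.00 = £7,381.90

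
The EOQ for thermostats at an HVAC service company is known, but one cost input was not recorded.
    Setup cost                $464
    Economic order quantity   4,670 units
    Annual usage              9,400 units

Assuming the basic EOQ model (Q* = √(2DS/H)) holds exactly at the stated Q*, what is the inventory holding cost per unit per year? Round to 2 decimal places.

$0.40

EOQ relation: Q² = 2DS/H, so rearrange for the unknown.
H = 2DS / Q² = 2 × 9,400 × 464 / 4,670² = 0.4000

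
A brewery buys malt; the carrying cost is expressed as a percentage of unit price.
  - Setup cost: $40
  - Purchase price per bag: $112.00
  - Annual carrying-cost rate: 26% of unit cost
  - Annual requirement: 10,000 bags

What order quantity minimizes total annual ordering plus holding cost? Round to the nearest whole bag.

166 bags

H = i·C = 0.26 × $112 = $29.1200 per bag-year
2DS/H = 2·10,000·40/29.12 = 27,472.53
EOQ = √27,472.53 ≈ 165.75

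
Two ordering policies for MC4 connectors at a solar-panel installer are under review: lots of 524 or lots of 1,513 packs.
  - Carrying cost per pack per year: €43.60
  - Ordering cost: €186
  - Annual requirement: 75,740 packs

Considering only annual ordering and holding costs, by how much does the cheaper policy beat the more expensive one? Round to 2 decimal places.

Annual cost at Q: ordering D·S/Q plus holding Q·H/2.
TC(524) = (75,740/524)×186 + (524/2)×43.6 = €38,308.01
TC(1,513) = (75,740/1,513)×186 + (1,513/2)×43.6 = €42,294.46
Cheaper: Q = 524.  Difference = €3,986.45

€3,986.45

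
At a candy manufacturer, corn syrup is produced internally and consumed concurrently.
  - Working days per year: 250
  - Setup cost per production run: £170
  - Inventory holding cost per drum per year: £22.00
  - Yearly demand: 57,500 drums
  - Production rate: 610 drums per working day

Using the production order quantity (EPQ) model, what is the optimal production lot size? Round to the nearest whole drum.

1,194 drums

d = 57,500/250 = 230.0000 drums/day;  effective holding cost H(1 − d/p) = 22·(1 − 230.0000/610) = 13.70492
Q* = √(2DS / H_eff) = √(2·57,500·170 / 13.70492) ≈ 1,194.36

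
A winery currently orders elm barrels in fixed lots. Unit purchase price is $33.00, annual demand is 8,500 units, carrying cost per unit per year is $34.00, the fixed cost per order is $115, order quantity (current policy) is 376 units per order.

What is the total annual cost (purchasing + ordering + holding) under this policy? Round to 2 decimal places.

Orders/yr = 8,500/376 = 22.606; ordering cost = 22.606 × $115 = $2,599.73
Average inventory = 376/2 = 188; holding cost = 188 × $34 = $6,392.00
Purchase cost = D·C = 8,500 × 33 = $280,500.00
Total = $2,599.73 + $6,392.00 + $280,500.00 = $289,491.73

$289,491.73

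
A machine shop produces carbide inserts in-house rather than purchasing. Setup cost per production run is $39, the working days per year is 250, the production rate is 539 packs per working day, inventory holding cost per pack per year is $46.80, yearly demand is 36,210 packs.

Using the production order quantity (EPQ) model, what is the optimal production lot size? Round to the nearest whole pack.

287 packs

d = 36,210/250 = 144.8400 packs/day;  effective holding cost H(1 − d/p) = 46.8·(1 − 144.8400/539) = 34.22391
Q* = √(2DS / H_eff) = √(2·36,210·39 / 34.22391) ≈ 287.27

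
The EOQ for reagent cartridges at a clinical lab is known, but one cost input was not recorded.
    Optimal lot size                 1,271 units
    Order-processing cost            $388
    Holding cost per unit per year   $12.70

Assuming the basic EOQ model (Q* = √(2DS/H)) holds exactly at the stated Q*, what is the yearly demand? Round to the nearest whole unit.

26,438 units per year

From Q* = √(2DS/H) ⇒ Q*² = 2DS/H.
D = Q²H / (2S) = 1,271² × 12.7 / (2 × 388) = 26,438.27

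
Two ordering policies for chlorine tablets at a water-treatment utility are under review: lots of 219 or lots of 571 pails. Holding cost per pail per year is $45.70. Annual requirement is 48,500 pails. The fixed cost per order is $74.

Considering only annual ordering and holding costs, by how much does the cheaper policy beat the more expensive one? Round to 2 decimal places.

$2,059.46

TC(Q) = (D/Q)S + (Q/2)H
TC(219) = (48,500/219)×74 + (219/2)×45.7 = $21,392.28
TC(571) = (48,500/571)×74 + (571/2)×45.7 = $19,332.81
Lots of 571 are cheaper by $2,059.46.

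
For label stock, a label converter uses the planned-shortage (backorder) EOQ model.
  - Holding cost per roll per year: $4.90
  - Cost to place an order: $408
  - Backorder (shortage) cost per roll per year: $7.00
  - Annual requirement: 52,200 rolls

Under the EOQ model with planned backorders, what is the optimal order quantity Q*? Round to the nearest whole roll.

Q* = √(2DS/H) · √((H + b)/b)
   = √(2 × 52,200 × 408 / 4.9) · √((4.9 + 7) / 7)
   = 2,948.372 × 1.3038 ≈ 3,844.21

3,844 rolls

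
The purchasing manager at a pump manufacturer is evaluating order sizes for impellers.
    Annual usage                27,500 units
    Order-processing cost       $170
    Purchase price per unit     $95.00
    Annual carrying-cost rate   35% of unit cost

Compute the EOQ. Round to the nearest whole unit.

Carrying cost H = $95 × 35% = $33.2500/unit/yr
2DS/H = 2·27,500·170/33.25 = 281,203.01
EOQ = √281,203.01 ≈ 530.29

530 units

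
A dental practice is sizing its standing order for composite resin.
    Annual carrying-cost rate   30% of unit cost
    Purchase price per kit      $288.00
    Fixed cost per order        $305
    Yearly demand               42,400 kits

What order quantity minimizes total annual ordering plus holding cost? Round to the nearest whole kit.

Holding cost per kit per year: H = 30% × $288 = $86.4000
Q* = √(2·D·S / H) = √(2·42,400·305 / 86.4) = √299,351.9 ≈ 547.13

547 kits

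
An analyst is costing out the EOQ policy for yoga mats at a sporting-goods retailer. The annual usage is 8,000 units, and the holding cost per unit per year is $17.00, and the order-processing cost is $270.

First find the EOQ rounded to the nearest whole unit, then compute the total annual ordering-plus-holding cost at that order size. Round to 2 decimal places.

$8,569.71

Q* = √(2·D·S / H) = √(2·8,000·270 / 17) = √254,117.6 ≈ 504.10 → Q = 504 units
Annual ordering cost = (D/Q)·S = (8,000/504) × 270 = $4,285.71
Annual holding cost  = (Q/2)·H = (504/2) × 17 = $4,284.00
Total = $4,285.71 + $4,284.00 = $8,569.71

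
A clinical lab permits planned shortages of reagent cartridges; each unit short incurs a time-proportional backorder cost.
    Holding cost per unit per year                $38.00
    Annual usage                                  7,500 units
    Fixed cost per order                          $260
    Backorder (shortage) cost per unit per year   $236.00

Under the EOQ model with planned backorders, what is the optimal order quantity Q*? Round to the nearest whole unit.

Q* = √(2DS/H) · √((H + b)/b)
   = √(2 × 7,500 × 260 / 38) · √((38 + 236) / 236)
   = 320.362 × 1.0775 ≈ 345.19

345 units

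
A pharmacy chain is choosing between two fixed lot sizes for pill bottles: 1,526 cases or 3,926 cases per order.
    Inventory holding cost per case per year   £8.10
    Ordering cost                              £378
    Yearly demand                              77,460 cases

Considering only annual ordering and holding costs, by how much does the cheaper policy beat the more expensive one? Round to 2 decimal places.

TC(Q) = (D/Q)S + (Q/2)H
TC(1,526) = (77,460/1,526)×378 + (1,526/2)×8.1 = £25,367.64
TC(3,926) = (77,460/3,926)×378 + (3,926/2)×8.1 = £23,358.24
Cheaper: Q = 3,926.  Difference = £2,009.40

£2,009.40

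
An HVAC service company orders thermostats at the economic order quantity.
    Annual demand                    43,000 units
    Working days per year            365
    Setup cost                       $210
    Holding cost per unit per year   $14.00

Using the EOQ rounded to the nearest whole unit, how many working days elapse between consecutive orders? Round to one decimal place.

9.6 days

Q* = √(2·D·S / H) = √(2·43,000·210 / 14) = √1,290,000.0 ≈ 1,135.78 → Q = 1,136 units
T = Q/D × 365 days = 1,136/43,000 × 365 = 9.643 days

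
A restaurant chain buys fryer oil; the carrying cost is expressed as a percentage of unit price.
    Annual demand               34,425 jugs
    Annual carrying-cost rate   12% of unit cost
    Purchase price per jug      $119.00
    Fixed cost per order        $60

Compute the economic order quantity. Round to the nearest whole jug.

Holding cost per jug per year: H = 12% × $119 = $14.2800
Q* = √(2·D·S / H) = √(2·34,425·60 / 14.28) = √289,285.7 ≈ 537.85

538 jugs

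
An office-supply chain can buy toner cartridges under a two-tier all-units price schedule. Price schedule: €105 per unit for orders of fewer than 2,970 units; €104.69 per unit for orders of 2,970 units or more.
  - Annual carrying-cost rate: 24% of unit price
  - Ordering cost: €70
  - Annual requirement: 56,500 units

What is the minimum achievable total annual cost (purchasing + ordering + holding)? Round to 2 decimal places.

€5,946,618.50

H₁ = 24%×€105 = €25.2000;  H₂ = 24%×€104.69 = €25.1256
EOQ₁ = √(2×56,500×70/25.2000) = 560.26  (< 2,970, feasible at tier 1)
EOQ₂ = √(2×56,500×70/25.1256) = 561.09  (< 2,970 → use Q = 2,970 at tier-2 price)
TC(tier 1 (EOQ₁), Q≈560.3) = €5,946,618.50
TC(tier 2, Q≈2,970.0) = €5,953,628.17
Minimum at tier 1 (EOQ₁): €5,946,618.50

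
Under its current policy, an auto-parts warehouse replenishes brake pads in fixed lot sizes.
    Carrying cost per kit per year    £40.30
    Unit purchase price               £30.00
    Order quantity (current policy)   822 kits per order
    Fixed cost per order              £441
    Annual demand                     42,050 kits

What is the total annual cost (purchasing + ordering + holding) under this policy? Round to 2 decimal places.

Orders/yr = 42,050/822 = 51.156; ordering cost = 51.156 × £441 = £22,559.67
Average inventory = 822/2 = 411; holding cost = 411 × £40.3 = £16,563.30
Purchase cost = D·C = 42,050 × 30 = £1,261,500.00
Total = £22,559.67 + £16,563.30 + £1,261,500.00 = £1,300,622.97

£1,300,622.97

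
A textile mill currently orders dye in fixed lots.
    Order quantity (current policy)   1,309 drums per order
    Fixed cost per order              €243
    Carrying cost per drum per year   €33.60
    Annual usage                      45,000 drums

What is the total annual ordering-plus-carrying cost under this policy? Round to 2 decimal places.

Orders/yr = 45,000/1,309 = 34.377; ordering cost = 34.377 × €243 = €8,353.71
Average inventory = 1,309/2 = 654.5; holding cost = 654.5 × €33.6 = €21,991.20
Total = €8,353.71 + €21,991.20 = €30,344.91

€30,344.91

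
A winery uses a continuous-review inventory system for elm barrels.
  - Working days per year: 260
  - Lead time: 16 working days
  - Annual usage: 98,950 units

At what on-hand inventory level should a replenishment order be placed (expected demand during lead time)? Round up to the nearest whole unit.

6,090 units

Daily demand d = 98,950 / 260 = 380.577 units/day
Demand during lead time = 380.577 × 16 = 6,089.23
Reorder point = 6,089.23 → round up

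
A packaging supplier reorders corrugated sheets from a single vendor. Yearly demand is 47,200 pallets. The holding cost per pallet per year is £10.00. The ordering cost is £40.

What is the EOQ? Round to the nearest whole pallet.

614 pallets

Q* = √(2·D·S / H) = √(2·47,200·40 / 10) = √377,600.0 ≈ 614.49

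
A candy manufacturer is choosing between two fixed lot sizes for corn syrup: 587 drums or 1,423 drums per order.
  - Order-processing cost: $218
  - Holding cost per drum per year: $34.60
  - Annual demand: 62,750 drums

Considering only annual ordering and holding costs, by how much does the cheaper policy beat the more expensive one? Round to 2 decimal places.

Annual cost at Q: ordering D·S/Q plus holding Q·H/2.
TC(587) = (62,750/587)×218 + (587/2)×34.6 = $33,459.19
TC(1,423) = (62,750/1,423)×218 + (1,423/2)×34.6 = $34,231.04
Cheaper: Q = 587.  Difference = $771.85

$771.85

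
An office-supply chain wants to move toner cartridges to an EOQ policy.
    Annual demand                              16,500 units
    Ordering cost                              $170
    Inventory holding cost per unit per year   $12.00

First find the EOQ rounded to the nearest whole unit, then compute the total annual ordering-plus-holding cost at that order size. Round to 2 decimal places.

Q* = √(2·D·S / H) = √(2·16,500·170 / 12) = √467,500.0 ≈ 683.74 → Q = 684 units
Annual ordering cost = (D/Q)·S = (16,500/684) × 170 = $4,100.88
Annual holding cost  = (Q/2)·H = (684/2) × 12 = $4,104.00
Total = $4,100.88 + $4,104.00 = $8,204.88

$8,204.88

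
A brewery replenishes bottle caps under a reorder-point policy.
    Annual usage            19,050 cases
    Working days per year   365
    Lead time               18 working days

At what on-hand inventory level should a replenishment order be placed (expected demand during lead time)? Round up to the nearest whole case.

Daily demand d = 19,050 / 365 = 52.192 cases/day
Demand during lead time = 52.192 × 18 = 939.45
Reorder point = 939.45 → round up

940 cases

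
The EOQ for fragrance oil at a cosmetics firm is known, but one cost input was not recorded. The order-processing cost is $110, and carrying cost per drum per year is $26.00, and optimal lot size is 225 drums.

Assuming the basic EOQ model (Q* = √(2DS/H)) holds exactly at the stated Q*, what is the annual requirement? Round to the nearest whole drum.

5,983 drums per year

Since Q* = (2DS/H)^½, squaring gives Q*²·H = 2DS.
D = Q²H / (2S) = 225² × 26 / (2 × 110) = 5,982.95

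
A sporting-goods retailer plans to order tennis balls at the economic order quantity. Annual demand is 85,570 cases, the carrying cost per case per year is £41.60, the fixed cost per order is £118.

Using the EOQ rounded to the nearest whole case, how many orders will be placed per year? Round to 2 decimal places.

Optimal lot size Q* = (2 × 85,570 × £118 / £41.6)^½ ≈ 696.74 → Q = 697
Orders per year = D/Q = 85,570 / 697 = 122.769

122.77 orders per year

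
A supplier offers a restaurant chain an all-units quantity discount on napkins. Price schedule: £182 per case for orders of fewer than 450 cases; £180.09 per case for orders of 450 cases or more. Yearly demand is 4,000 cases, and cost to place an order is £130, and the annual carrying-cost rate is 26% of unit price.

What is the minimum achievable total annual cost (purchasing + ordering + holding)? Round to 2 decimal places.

H₁ = 26%×£182 = £47.3200;  H₂ = 26%×£180.09 = £46.8234
EOQ₁ = √(2×4,000×130/47.3200) = 148.25  (< 450, feasible at tier 1)
EOQ₂ = √(2×4,000×130/46.8234) = 149.03  (< 450 → use Q = 450 at tier-2 price)
TC(tier 1 (EOQ₁), Q≈148.2) = £735,015.18
TC(tier 2, Q≈450.0) = £732,050.82
Minimum at tier 2: £732,050.82

£732,050.82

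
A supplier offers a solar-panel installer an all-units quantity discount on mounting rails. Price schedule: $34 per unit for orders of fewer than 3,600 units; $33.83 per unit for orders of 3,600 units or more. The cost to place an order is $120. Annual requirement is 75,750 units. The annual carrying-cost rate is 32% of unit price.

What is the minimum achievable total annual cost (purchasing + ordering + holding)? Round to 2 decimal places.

$2,584,633.58

H₁ = 32%×$34 = $10.8800;  H₂ = 32%×$33.83 = $10.8256
EOQ₁ = √(2×75,750×120/10.8800) = 1,292.65  (< 3,600, feasible at tier 1)
EOQ₂ = √(2×75,750×120/10.8256) = 1,295.90  (< 3,600 → use Q = 3,600 at tier-2 price)
TC(tier 1 (EOQ₁), Q≈1,292.7) = $2,589,564.08
TC(tier 2, Q≈3,600.0) = $2,584,633.58
Minimum at tier 2: $2,584,633.58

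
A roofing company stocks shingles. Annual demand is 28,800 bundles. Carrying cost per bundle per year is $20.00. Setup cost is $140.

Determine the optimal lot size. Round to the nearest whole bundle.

635 bundles

Q* = √(2·D·S / H) = √(2·28,800·140 / 20) = √403,200.0 ≈ 634.98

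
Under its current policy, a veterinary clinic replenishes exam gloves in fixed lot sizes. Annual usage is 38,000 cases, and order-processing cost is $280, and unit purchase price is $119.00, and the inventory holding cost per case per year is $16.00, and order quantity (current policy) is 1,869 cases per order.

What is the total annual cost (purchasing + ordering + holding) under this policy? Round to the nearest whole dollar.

$4,542,645

Annual ordering cost = (D/Q)·S = (38,000/1,869) × 280 = $5,692.88
Annual holding cost  = (Q/2)·H = (1,869/2) × 16 = $14,952.00
Purchase cost = D·C = 38,000 × 119 = $4,522,000.00
Total = $5,692.88 + $14,952.00 + $4,522,000.00 = $4,542,644.88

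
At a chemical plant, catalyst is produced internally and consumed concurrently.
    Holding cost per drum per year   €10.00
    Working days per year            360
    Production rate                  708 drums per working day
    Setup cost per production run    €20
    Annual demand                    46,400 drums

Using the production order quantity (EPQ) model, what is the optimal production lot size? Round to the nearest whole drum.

476 drums

d = 46,400/360 = 128.8889 drums/day;  effective holding cost H(1 − d/p) = 10·(1 − 128.8889/708) = 8.17954
Q* = √(2DS / H_eff) = √(2·46,400·20 / 8.17954) ≈ 476.35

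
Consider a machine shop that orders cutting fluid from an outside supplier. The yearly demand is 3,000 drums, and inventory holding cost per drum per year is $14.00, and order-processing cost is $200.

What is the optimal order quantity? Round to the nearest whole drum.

293 drums

Q* = √(2·D·S / H) = √(2·3,000·200 / 14) = √85,714.3 ≈ 292.77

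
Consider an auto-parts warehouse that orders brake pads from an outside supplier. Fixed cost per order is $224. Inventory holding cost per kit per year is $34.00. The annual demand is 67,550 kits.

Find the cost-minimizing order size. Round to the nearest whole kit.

2DS/H = 2·67,550·224/34 = 890,070.59
EOQ = √890,070.59 ≈ 943.44

943 kits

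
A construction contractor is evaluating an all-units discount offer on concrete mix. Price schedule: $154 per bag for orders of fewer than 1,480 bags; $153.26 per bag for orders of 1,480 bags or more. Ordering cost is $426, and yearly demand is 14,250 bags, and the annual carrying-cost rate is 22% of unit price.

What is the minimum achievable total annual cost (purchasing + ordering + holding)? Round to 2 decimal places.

$2,213,007.42

H₁ = 22%×$154 = $33.8800;  H₂ = 22%×$153.26 = $33.7172
EOQ₁ = √(2×14,250×426/33.8800) = 598.63  (< 1,480, feasible at tier 1)
EOQ₂ = √(2×14,250×426/33.7172) = 600.07  (< 1,480 → use Q = 1,480 at tier-2 price)
TC(tier 1 (EOQ₁), Q≈598.6) = $2,214,781.45
TC(tier 2, Q≈1,480.0) = $2,213,007.42
Minimum at tier 2: $2,213,007.42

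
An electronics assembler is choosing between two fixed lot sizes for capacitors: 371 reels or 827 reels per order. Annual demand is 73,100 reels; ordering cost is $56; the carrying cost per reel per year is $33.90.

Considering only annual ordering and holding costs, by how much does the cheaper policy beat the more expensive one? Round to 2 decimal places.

TC(Q) = (D/Q)S + (Q/2)H
TC(371) = (73,100/371)×56 + (371/2)×33.9 = $17,322.41
TC(827) = (73,100/827)×56 + (827/2)×33.9 = $18,967.59
Lots of 371 are cheaper by $1,645.18.

$1,645.18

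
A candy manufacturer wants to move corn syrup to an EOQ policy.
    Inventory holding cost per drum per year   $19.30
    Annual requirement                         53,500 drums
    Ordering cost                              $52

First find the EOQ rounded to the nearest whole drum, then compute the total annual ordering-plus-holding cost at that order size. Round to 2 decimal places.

$10,362.68

2DS/H = 2·53,500·52/19.3 = 288,290.16
EOQ = √288,290.16 ≈ 536.93 → Q = 537 drums
Orders/yr = 53,500/537 = 99.628; ordering cost = 99.628 × $52 = $5,180.63
Average inventory = 537/2 = 268.5; holding cost = 268.5 × $19.3 = $5,182.05
Total = $5,180.63 + $5,182.05 = $10,362.68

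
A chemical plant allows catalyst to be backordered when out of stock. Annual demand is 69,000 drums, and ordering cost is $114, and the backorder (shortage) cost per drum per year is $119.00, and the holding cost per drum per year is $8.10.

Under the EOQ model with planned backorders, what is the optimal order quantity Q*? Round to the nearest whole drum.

1,440 drums

Basic EOQ = √(2·69,000·114/8.1) = 1,393.636
Backorder adjustment √((H+b)/b) = √((8.1+119)/119) = 1.0335
Q* = 1,393.636 × 1.0335 ≈ 1,440.29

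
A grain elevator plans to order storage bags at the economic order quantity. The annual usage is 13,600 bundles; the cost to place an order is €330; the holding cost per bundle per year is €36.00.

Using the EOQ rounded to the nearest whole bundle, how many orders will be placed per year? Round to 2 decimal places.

27.25 orders per year

Q* = √(2·D·S / H) = √(2·13,600·330 / 36) = √249,333.3 ≈ 499.33 → Q = 499
N = D/Q = 13,600/499 ≈ 27.255 orders/yr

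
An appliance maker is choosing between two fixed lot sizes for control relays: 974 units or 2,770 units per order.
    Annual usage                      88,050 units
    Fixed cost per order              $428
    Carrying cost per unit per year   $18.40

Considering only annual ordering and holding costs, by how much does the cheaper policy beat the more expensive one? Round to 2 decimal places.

Annual cost at Q: ordering D·S/Q plus holding Q·H/2.
TC(974) = (88,050/974)×428 + (974/2)×18.4 = $47,652.18
TC(2,770) = (88,050/2,770)×428 + (2,770/2)×18.4 = $39,088.84
Cheaper: Q = 2,770.  Difference = $8,563.34

$8,563.34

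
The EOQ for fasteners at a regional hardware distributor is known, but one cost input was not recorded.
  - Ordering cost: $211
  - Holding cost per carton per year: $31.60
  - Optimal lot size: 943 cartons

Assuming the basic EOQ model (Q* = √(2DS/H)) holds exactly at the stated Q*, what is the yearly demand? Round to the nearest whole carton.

66,588 cartons per year

EOQ relation: Q² = 2DS/H, so rearrange for the unknown.
D = Q²H / (2S) = 943² × 31.6 / (2 × 211) = 66,588.31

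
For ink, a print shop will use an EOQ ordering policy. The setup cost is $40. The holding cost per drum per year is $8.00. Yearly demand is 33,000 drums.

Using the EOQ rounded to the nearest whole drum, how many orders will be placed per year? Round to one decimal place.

Q* = √(2·D·S / H) = √(2·33,000·40 / 8) = √330,000.0 ≈ 574.46 → Q = 574
N = D/Q = 33,000/574 ≈ 57.491 orders/yr

57.5 orders per year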